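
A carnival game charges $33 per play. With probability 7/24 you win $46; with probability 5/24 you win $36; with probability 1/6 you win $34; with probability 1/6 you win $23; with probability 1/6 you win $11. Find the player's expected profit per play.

-0.75

E[payout] = 46·7/24 + 36·5/24 + 34·1/6 + 23·1/6 + 11·1/6
 = 161/12 + 15/2 + 17/3 + 23/6 + 11/6
 = 129/4
Net = 129/4 - 33 = -3/4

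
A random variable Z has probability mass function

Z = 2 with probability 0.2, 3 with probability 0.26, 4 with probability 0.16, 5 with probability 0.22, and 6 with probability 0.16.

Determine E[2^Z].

E[2^Z] = Σ 2^z·P(Z=z)
 = 4·0.2 + 8·0.26 + 16·0.16 + 32·0.22 + 64·0.16
 = 0.8 + 2.08 + 2.56 + 7.04 + 10.24
 = 22.72

22.72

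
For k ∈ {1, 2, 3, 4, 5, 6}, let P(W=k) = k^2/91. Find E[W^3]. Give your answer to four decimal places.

134.0769

E[W^3] = Σ w^3·P(W=w)
 = 1·1/91 + 8·4/91 + 27·9/91 + 64·16/91 + 125·25/91 + 216·36/91
 = 1/91 + 32/91 + 243/91 + 1024/91 + 3125/91 + 7776/91
 = 1743/13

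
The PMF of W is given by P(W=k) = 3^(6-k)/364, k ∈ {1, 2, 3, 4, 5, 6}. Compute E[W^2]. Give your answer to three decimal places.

2.926

E[W^2] = Σ w^2·P(W=w)
 = 1·243/364 + 4·81/364 + 9·27/364 + 16·9/364 + 25·3/364 + 36·1/364
 = 243/364 + 81/91 + 243/364 + 36/91 + 75/364 + 9/91
 = 1065/364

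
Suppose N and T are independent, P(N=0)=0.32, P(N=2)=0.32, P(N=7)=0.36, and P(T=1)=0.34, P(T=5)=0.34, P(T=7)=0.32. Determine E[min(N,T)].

E[min(N,T)] = Σ_n Σ_t min(n,t) · P(N=n)P(T=t)
 = 0·0.1088 + 0·0.1088 + 0·0.1024 + 1·0.1088 + 2·0.1088 + 2·0.1024 + 1·0.1224 + 5·0.1224 + 7·0.1152
 = 0 + 0 + 0 + 0.1088 + 0.2176 + 0.2048 + 0.1224 + 0.612 + 0.8064
 = 2.072

2.072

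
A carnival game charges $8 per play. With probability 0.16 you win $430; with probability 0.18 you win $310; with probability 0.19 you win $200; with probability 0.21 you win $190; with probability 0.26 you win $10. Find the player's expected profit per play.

E[payout] = 430·0.16 + 310·0.18 + 200·0.19 + 190·0.21 + 10·0.26
 = 68.8 + 55.8 + 38 + 39.9 + 2.6
 = 205.1
Net = 205.1 - 8 = 197.1

197.1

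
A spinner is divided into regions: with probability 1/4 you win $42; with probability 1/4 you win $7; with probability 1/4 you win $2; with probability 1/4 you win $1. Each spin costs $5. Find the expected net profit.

8

E[payout] = 42·1/4 + 7·1/4 + 2·1/4 + 1·1/4
 = 21/2 + 7/4 + 1/2 + 1/4
 = 13
Net = 13 - 5 = 8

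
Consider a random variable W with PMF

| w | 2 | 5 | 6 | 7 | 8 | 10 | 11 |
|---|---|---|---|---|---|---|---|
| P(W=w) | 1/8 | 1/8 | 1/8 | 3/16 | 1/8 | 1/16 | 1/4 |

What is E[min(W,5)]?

4.625

E[min(W,5)] = Σ min(w,5)·P(W=w)
 = 2·1/8 + 5·1/8 + 5·1/8 + 5·3/16 + 5·1/8 + 5·1/16 + 5·1/4
 = 1/4 + 5/8 + 5/8 + 15/16 + 5/8 + 5/16 + 5/4
 = 37/8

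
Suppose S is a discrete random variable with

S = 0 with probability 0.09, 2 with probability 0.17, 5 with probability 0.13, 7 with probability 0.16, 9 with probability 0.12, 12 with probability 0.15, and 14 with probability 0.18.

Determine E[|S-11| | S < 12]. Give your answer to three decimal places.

6.239

P(S < 12) = 0.09 + 0.17 + 0.13 + 0.16 + 0.12 = 0.67.
E[|S-11| | S < 12] = [11·0.09 + 9·0.17 + 6·0.13 + 4·0.16 + 2·0.12] / 0.67
 = 4.18 / 0.67
 = 418/67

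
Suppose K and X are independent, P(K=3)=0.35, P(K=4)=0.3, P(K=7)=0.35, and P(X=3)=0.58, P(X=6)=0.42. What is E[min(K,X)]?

3.567

E[min(K,X)] = Σ_k Σ_x min(k,x) · P(K=k)P(X=x)
 = 3·0.203 + 3·0.147 + 3·0.174 + 4·0.126 + 3·0.203 + 6·0.147
 = 0.609 + 0.441 + 0.522 + 0.504 + 0.609 + 0.882
 = 3.567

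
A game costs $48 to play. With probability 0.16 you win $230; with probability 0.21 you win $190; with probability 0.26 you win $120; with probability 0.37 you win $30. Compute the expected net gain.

E[payout] = 230·0.16 + 190·0.21 + 120·0.26 + 30·0.37
 = 36.8 + 39.9 + 31.2 + 11.1
 = 119
Net = 119 - 48 = 71

71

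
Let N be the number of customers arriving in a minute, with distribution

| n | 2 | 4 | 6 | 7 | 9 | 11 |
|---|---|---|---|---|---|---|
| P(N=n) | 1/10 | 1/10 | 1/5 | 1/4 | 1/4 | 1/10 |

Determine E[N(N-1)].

E[N(N-1)] = Σ n(n-1)·P(N=n)
 = 2·1/10 + 12·1/10 + 30·1/5 + 42·1/4 + 72·1/4 + 110·1/10
 = 1/5 + 6/5 + 6 + 21/2 + 18 + 11
 = 469/10

46.9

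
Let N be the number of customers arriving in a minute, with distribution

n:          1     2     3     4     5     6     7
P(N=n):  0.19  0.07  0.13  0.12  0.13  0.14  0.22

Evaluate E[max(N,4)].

E[max(N,4)] = Σ max(n,4)·P(N=n)
 = 4·0.19 + 4·0.07 + 4·0.13 + 4·0.12 + 5·0.13 + 6·0.14 + 7·0.22
 = 0.76 + 0.28 + 0.52 + 0.48 + 0.65 + 0.84 + 1.54
 = 5.07

5.07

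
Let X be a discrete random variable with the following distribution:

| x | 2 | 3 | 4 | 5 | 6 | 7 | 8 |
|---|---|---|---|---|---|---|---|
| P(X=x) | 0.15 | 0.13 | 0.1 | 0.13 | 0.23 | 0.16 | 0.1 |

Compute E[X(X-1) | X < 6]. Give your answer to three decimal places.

9.569

P(X < 6) = 0.15 + 0.13 + 0.1 + 0.13 = 0.51.
E[X(X-1) | X < 6] = [2·0.15 + 6·0.13 + 12·0.1 + 20·0.13] / 0.51
 = 4.88 / 0.51
 = 488/51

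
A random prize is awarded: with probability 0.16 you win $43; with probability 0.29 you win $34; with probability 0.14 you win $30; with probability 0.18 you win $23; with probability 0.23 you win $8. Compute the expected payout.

E[payout] = 43·0.16 + 34·0.29 + 30·0.14 + 23·0.18 + 8·0.23
 = 6.88 + 9.86 + 4.2 + 4.14 + 1.84
 = 26.92

26.92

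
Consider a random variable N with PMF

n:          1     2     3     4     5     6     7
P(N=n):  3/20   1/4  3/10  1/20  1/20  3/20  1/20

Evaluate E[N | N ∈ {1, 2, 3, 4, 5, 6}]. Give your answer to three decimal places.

P(N ∈ {1, 2, 3, 4, 5, 6}) = 3/20 + 1/4 + 3/10 + 1/20 + 1/20 + 3/20 = 19/20.
E[N | N ∈ {1, 2, 3, 4, 5, 6}] = [1·3/20 + 2·1/4 + 3·3/10 + 4·1/20 + 5·1/20 + 6·3/20] / (19/20)
 = 29/10 / (19/20)
 = 58/19

3.053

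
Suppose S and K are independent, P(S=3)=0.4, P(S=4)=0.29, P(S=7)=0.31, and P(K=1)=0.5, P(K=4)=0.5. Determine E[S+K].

E[S+K] = Σ_s Σ_k (s+k) · P(S=s)P(K=k)
 = 4·0.2 + 7·0.2 + 5·0.145 + 8·0.145 + 8·0.155 + 11·0.155
 = 0.8 + 1.4 + 0.725 + 1.16 + 1.24 + 1.705
 = 7.03

7.03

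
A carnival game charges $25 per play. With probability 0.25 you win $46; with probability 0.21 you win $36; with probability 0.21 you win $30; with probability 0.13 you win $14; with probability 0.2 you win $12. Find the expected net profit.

E[payout] = 46·0.25 + 36·0.21 + 30·0.21 + 14·0.13 + 12·0.2
 = 11.5 + 7.56 + 6.3 + 1.82 + 2.4
 = 29.58
Net = 29.58 - 25 = 4.58

4.58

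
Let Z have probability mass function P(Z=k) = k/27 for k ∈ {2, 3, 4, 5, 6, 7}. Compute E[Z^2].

29

E[Z^2] = Σ z^2·P(Z=z)
 = 4·2/27 + 9·1/9 + 16·4/27 + 25·5/27 + 36·2/9 + 49·7/27
 = 8/27 + 1 + 64/27 + 125/27 + 8 + 343/27
 = 29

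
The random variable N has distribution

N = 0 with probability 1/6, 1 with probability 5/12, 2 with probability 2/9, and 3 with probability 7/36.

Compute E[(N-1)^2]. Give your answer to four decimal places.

1.1667

E[(N-1)^2] = Σ (n-1)^2·P(N=n)
 = 1·1/6 + 0·5/12 + 1·2/9 + 4·7/36
 = 1/6 + 0 + 2/9 + 7/9
 = 7/6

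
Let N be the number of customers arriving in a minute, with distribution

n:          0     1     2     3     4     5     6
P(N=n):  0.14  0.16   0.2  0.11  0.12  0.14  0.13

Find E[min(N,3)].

E[min(N,3)] = Σ min(n,3)·P(N=n)
 = 0·0.14 + 1·0.16 + 2·0.2 + 3·0.11 + 3·0.12 + 3·0.14 + 3·0.13
 = 0 + 0.16 + 0.4 + 0.33 + 0.36 + 0.42 + 0.39
 = 2.06

2.06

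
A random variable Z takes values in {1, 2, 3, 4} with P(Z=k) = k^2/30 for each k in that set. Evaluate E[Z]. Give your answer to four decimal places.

3.3333

E[Z] = Σ z·P(Z=z)
 = 1·1/30 + 2·2/15 + 3·3/10 + 4·8/15
 = 1/30 + 4/15 + 9/10 + 32/15
 = 10/3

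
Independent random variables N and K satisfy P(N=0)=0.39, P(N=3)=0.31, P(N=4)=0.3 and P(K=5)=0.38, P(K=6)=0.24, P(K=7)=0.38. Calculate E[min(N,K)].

E[min(N,K)] = Σ_n Σ_k min(n,k) · P(N=n)P(K=k)
 = 0·0.1482 + 0·0.0936 + 0·0.1482 + 3·0.1178 + 3·0.0744 + 3·0.1178 + 4·0.114 + 4·0.072 + 4·0.114
 = 0 + 0 + 0 + 0.3534 + 0.2232 + 0.3534 + 0.456 + 0.288 + 0.456
 = 2.13

2.13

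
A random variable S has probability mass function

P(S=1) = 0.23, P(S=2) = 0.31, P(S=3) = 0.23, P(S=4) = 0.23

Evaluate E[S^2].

7.22

E[S^2] = Σ s^2·P(S=s)
 = 1·0.23 + 4·0.31 + 9·0.23 + 16·0.23
 = 0.23 + 1.24 + 2.07 + 3.68
 = 7.22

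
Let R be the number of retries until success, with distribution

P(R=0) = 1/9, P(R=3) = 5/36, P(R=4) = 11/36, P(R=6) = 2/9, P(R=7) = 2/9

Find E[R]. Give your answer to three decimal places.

4.528

E[R] = Σ r·P(R=r)
 = 0·1/9 + 3·5/36 + 4·11/36 + 6·2/9 + 7·2/9
 = 0 + 5/12 + 11/9 + 4/3 + 14/9
 = 163/36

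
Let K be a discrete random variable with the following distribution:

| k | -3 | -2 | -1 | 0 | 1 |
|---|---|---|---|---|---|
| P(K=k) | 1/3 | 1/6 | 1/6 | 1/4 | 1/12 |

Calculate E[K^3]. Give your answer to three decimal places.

-10.417

E[K^3] = Σ k^3·P(K=k)
 = (-27)·1/3 + (-8)·1/6 + (-1)·1/6 + 0·1/4 + 1·1/12
 = (-9) + (-4/3) + (-1/6) + 0 + 1/12
 = -125/12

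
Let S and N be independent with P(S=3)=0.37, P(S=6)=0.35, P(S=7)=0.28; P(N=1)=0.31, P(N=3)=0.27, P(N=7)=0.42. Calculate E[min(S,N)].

E[min(S,N)] = Σ_s Σ_n min(s,n) · P(S=s)P(N=n)
 = 1·0.1147 + 3·0.0999 + 3·0.1554 + 1·0.1085 + 3·0.0945 + 6·0.147 + 1·0.0868 + 3·0.0756 + 7·0.1176
 = 0.1147 + 0.2997 + 0.4662 + 0.1085 + 0.2835 + 0.882 + 0.0868 + 0.2268 + 0.8232
 = 3.2914

3.2914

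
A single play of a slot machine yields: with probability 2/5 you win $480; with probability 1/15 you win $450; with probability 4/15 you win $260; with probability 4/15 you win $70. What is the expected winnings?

E[payout] = 480·2/5 + 450·1/15 + 260·4/15 + 70·4/15
 = 192 + 30 + 208/3 + 56/3
 = 310

310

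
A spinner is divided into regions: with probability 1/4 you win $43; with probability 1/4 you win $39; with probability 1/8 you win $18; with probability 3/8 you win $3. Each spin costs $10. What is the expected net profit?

13.875

E[payout] = 43·1/4 + 39·1/4 + 18·1/8 + 3·3/8
 = 43/4 + 39/4 + 9/4 + 9/8
 = 191/8
Net = 191/8 - 10 = 111/8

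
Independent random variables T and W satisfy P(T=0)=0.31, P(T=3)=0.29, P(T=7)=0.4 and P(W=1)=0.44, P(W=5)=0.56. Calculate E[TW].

E[TW] = Σ_t Σ_w tw · P(T=t)P(W=w)
 = 0·0.1364 + 0·0.1736 + 3·0.1276 + 15·0.1624 + 7·0.176 + 35·0.224
 = 0 + 0 + 0.3828 + 2.436 + 1.232 + 7.84
 = 11.8908

11.8908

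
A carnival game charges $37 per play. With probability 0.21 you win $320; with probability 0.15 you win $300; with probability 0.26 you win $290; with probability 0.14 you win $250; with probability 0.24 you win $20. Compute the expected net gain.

190.4

E[payout] = 320·0.21 + 300·0.15 + 290·0.26 + 250·0.14 + 20·0.24
 = 67.2 + 45 + 75.4 + 35 + 4.8
 = 227.4
Net = 227.4 - 37 = 190.4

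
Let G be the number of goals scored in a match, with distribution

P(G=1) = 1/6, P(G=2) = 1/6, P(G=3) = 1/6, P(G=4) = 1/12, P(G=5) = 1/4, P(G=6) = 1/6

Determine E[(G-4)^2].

3.25

E[(G-4)^2] = Σ (g-4)^2·P(G=g)
 = 9·1/6 + 4·1/6 + 1·1/6 + 0·1/12 + 1·1/4 + 4·1/6
 = 3/2 + 2/3 + 1/6 + 0 + 1/4 + 2/3
 = 13/4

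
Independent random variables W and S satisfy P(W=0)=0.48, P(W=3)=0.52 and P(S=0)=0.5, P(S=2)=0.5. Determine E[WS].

1.56

E[WS] = Σ_w Σ_s ws · P(W=w)P(S=s)
 = 0·0.24 + 0·0.24 + 0·0.26 + 6·0.26
 = 0 + 0 + 0 + 1.56
 = 1.56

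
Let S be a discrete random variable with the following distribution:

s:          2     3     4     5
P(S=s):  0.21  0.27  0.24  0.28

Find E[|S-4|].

0.97

E[|S-4|] = Σ |s-4|·P(S=s)
 = 2·0.21 + 1·0.27 + 0·0.24 + 1·0.28
 = 0.42 + 0.27 + 0 + 0.28
 = 0.97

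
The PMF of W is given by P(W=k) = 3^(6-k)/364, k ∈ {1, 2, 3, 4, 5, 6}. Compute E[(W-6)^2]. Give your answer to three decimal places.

21.025

E[(W-6)^2] = Σ (w-6)^2·P(W=w)
 = 25·243/364 + 16·81/364 + 9·27/364 + 4·9/364 + 1·3/364 + 0·1/364
 = 6075/364 + 324/91 + 243/364 + 9/91 + 3/364 + 0
 = 7653/364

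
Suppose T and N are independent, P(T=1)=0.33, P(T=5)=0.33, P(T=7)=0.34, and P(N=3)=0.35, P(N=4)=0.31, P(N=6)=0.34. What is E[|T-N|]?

E[|T-N|] = Σ_t Σ_n |t-n| · P(T=t)P(N=n)
 = 2·0.1155 + 3·0.1023 + 5·0.1122 + 2·0.1155 + 1·0.1023 + 1·0.1122 + 4·0.119 + 3·0.1054 + 1·0.1156
 = 0.231 + 0.3069 + 0.561 + 0.231 + 0.1023 + 0.1122 + 0.476 + 0.3162 + 0.1156
 = 2.4522

2.4522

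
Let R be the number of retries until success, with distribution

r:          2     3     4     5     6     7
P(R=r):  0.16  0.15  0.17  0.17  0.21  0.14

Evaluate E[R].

E[R] = Σ r·P(R=r)
 = 2·0.16 + 3·0.15 + 4·0.17 + 5·0.17 + 6·0.21 + 7·0.14
 = 0.32 + 0.45 + 0.68 + 0.85 + 1.26 + 0.98
 = 4.54

4.54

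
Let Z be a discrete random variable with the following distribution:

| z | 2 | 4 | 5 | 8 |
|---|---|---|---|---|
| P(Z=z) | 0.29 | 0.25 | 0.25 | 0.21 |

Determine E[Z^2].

E[Z^2] = Σ z^2·P(Z=z)
 = 4·0.29 + 16·0.25 + 25·0.25 + 64·0.21
 = 1.16 + 4 + 6.25 + 13.44
 = 24.85

24.85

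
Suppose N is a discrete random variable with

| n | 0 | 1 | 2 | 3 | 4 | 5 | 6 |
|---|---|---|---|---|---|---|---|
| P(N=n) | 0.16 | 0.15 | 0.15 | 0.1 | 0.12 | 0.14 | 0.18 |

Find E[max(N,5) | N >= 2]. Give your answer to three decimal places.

5.261

P(N >= 2) = 0.15 + 0.1 + 0.12 + 0.14 + 0.18 = 0.69.
E[max(N,5) | N >= 2] = [5·0.15 + 5·0.1 + 5·0.12 + 5·0.14 + 6·0.18] / 0.69
 = 3.63 / 0.69
 = 121/23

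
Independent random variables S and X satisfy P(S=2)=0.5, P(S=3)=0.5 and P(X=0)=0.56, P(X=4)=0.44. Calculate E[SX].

E[SX] = Σ_s Σ_x sx · P(S=s)P(X=x)
 = 0·0.28 + 8·0.22 + 0·0.28 + 12·0.22
 = 0 + 1.76 + 0 + 2.64
 = 4.4

4.4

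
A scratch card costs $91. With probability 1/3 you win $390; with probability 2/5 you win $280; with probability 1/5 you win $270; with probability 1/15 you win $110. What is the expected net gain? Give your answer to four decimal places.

E[payout] = 390·1/3 + 280·2/5 + 270·1/5 + 110·1/15
 = 130 + 112 + 54 + 22/3
 = 910/3
Net = 910/3 - 91 = 637/3

212.3333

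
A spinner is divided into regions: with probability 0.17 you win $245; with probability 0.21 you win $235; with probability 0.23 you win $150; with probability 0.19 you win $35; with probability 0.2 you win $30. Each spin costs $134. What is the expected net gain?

E[payout] = 245·0.17 + 235·0.21 + 150·0.23 + 35·0.19 + 30·0.2
 = 41.65 + 49.35 + 34.5 + 6.65 + 6
 = 138.15
Net = 138.15 - 134 = 4.15

4.15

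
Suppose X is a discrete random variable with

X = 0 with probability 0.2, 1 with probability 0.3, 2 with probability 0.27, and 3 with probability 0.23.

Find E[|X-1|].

0.93

E[|X-1|] = Σ |x-1|·P(X=x)
 = 1·0.2 + 0·0.3 + 1·0.27 + 2·0.23
 = 0.2 + 0 + 0.27 + 0.46
 = 0.93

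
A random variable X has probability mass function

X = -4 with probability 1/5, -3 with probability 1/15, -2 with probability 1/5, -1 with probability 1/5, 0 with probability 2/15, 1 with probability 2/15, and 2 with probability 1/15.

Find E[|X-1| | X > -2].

P(X > -2) = 1/5 + 2/15 + 2/15 + 1/15 = 8/15.
E[|X-1| | X > -2] = [2·1/5 + 1·2/15 + 0·2/15 + 1·1/15] / (8/15)
 = 3/5 / (8/15)
 = 9/8

1.125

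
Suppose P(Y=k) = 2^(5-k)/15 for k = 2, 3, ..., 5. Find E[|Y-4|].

1.4

E[|Y-4|] = Σ |y-4|·P(Y=y)
 = 2·8/15 + 1·4/15 + 0·2/15 + 1·1/15
 = 16/15 + 4/15 + 0 + 1/15
 = 7/5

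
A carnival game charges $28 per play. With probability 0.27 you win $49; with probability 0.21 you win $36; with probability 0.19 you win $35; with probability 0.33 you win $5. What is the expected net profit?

1.09

E[payout] = 49·0.27 + 36·0.21 + 35·0.19 + 5·0.33
 = 13.23 + 7.56 + 6.65 + 1.65
 = 29.09
Net = 29.09 - 28 = 1.09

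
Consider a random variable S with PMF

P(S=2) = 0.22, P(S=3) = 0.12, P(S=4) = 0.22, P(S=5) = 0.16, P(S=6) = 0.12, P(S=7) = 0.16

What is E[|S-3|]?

E[|S-3|] = Σ |s-3|·P(S=s)
 = 1·0.22 + 0·0.12 + 1·0.22 + 2·0.16 + 3·0.12 + 4·0.16
 = 0.22 + 0 + 0.22 + 0.32 + 0.36 + 0.64
 = 1.76

1.76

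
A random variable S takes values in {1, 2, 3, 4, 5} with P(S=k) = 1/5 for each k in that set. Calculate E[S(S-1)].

E[S(S-1)] = Σ s(s-1)·P(S=s)
 = 0·1/5 + 2·1/5 + 6·1/5 + 12·1/5 + 20·1/5
 = 0 + 2/5 + 6/5 + 12/5 + 4
 = 8

8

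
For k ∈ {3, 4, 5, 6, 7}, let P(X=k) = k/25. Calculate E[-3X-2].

-18.2

E[-3X-2] = Σ (-3x-2)·P(X=x)
 = (-11)·3/25 + (-14)·4/25 + (-17)·1/5 + (-20)·6/25 + (-23)·7/25
 = (-33/25) + (-56/25) + (-17/5) + (-24/5) + (-161/25)
 = -91/5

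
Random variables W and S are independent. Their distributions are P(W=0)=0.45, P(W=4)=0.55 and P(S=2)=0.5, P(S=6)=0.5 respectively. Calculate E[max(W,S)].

4.55

E[max(W,S)] = Σ_w Σ_s max(w,s) · P(W=w)P(S=s)
 = 2·0.225 + 6·0.225 + 4·0.275 + 6·0.275
 = 0.45 + 1.35 + 1.1 + 1.65
 = 4.55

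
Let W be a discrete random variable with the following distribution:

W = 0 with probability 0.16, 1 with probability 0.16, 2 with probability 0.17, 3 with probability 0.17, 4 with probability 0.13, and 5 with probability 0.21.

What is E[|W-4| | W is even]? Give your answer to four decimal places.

2.1304

P(W is even) = 0.16 + 0.17 + 0.13 = 0.46.
E[|W-4| | W is even] = [4·0.16 + 2·0.17 + 0·0.13] / 0.46
 = 0.98 / 0.46
 = 49/23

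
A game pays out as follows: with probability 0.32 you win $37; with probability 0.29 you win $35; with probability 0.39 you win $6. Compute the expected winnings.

24.33

E[payout] = 37·0.32 + 35·0.29 + 6·0.39
 = 11.84 + 10.15 + 2.34
 = 24.33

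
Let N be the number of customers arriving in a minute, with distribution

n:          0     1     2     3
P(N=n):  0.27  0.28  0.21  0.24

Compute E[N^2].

E[N^2] = Σ n^2·P(N=n)
 = 0·0.27 + 1·0.28 + 4·0.21 + 9·0.24
 = 0 + 0.28 + 0.84 + 2.16
 = 3.28

3.28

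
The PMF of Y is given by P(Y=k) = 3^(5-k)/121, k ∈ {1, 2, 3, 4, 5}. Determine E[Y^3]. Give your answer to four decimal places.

7.0826

E[Y^3] = Σ y^3·P(Y=y)
 = 1·81/121 + 8·27/121 + 27·9/121 + 64·3/121 + 125·1/121
 = 81/121 + 216/121 + 243/121 + 192/121 + 125/121
 = 857/121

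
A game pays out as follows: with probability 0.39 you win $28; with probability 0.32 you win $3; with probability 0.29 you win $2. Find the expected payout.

E[payout] = 28·0.39 + 3·0.32 + 2·0.29
 = 10.92 + 0.96 + 0.58
 = 12.46

12.46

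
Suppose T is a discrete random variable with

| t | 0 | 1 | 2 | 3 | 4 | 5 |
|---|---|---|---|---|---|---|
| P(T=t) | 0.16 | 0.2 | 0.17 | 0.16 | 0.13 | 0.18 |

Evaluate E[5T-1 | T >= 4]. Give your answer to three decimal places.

P(T >= 4) = 0.13 + 0.18 = 0.31.
E[5T-1 | T >= 4] = [19·0.13 + 24·0.18] / 0.31
 = 6.79 / 0.31
 = 679/31

21.903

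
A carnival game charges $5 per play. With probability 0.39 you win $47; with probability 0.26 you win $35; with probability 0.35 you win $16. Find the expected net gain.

28.03

E[payout] = 47·0.39 + 35·0.26 + 16·0.35
 = 18.33 + 9.1 + 5.6
 = 33.03
Net = 33.03 - 5 = 28.03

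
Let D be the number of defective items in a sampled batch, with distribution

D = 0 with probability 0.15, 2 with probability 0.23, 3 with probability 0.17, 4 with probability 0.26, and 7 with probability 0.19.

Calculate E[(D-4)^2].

5.2

E[(D-4)^2] = Σ (d-4)^2·P(D=d)
 = 16·0.15 + 4·0.23 + 1·0.17 + 0·0.26 + 9·0.19
 = 2.4 + 0.92 + 0.17 + 0 + 1.71
 = 5.2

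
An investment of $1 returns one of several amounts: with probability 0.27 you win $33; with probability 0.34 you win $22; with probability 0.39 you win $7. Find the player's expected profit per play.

E[payout] = 33·0.27 + 22·0.34 + 7·0.39
 = 8.91 + 7.48 + 2.73
 = 19.12
Net = 19.12 - 1 = 18.12

18.12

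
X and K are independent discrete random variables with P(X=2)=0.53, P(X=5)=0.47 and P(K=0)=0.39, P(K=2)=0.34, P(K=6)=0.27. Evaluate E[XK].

E[XK] = Σ_x Σ_k xk · P(X=x)P(K=k)
 = 0·0.2067 + 4·0.1802 + 12·0.1431 + 0·0.1833 + 10·0.1598 + 30·0.1269
 = 0 + 0.7208 + 1.7172 + 0 + 1.598 + 3.807
 = 7.843

7.843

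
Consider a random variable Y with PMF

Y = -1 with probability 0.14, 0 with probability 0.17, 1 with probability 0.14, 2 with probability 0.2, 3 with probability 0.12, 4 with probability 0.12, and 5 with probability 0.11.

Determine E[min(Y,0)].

E[min(Y,0)] = Σ min(y,0)·P(Y=y)
 = (-1)·0.14 + 0·0.17 + 0·0.14 + 0·0.2 + 0·0.12 + 0·0.12 + 0·0.11
 = (-0.14) + 0 + 0 + 0 + 0 + 0 + 0
 = -0.14

-0.14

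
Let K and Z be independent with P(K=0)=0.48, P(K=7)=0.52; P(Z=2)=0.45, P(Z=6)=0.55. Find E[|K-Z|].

3.472

E[|K-Z|] = Σ_k Σ_z |k-z| · P(K=k)P(Z=z)
 = 2·0.216 + 6·0.264 + 5·0.234 + 1·0.286
 = 0.432 + 1.584 + 1.17 + 0.286
 = 3.472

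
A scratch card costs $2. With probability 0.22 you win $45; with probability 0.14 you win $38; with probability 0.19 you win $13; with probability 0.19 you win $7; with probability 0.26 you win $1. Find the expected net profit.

17.28

E[payout] = 45·0.22 + 38·0.14 + 13·0.19 + 7·0.19 + 1·0.26
 = 9.9 + 5.32 + 2.47 + 1.33 + 0.26
 = 19.28
Net = 19.28 - 2 = 17.28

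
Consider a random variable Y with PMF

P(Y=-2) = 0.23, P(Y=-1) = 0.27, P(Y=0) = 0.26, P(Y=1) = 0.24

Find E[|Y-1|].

1.49

E[|Y-1|] = Σ |y-1|·P(Y=y)
 = 3·0.23 + 2·0.27 + 1·0.26 + 0·0.24
 = 0.69 + 0.54 + 0.26 + 0
 = 1.49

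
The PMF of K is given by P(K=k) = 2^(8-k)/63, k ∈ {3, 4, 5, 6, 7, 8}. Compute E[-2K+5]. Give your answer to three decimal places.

-2.810

E[-2K+5] = Σ (-2k+5)·P(K=k)
 = (-1)·32/63 + (-3)·16/63 + (-5)·8/63 + (-7)·4/63 + (-9)·2/63 + (-11)·1/63
 = (-32/63) + (-16/21) + (-40/63) + (-4/9) + (-2/7) + (-11/63)
 = -59/21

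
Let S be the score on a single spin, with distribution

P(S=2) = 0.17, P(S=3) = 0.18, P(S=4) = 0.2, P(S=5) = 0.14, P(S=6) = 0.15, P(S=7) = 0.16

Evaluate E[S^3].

123.8

E[S^3] = Σ s^3·P(S=s)
 = 8·0.17 + 27·0.18 + 64·0.2 + 125·0.14 + 216·0.15 + 343·0.16
 = 1.36 + 4.86 + 12.8 + 17.5 + 32.4 + 54.88
 = 123.8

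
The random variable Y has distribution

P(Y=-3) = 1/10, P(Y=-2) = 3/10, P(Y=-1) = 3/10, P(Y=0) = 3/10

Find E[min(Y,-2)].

E[min(Y,-2)] = Σ min(y,-2)·P(Y=y)
 = (-3)·1/10 + (-2)·3/10 + (-2)·3/10 + (-2)·3/10
 = (-3/10) + (-3/5) + (-3/5) + (-3/5)
 = -21/10

-2.1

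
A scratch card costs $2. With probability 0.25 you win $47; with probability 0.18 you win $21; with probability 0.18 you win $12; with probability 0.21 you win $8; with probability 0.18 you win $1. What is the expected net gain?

E[payout] = 47·0.25 + 21·0.18 + 12·0.18 + 8·0.21 + 1·0.18
 = 11.75 + 3.78 + 2.16 + 1.68 + 0.18
 = 19.55
Net = 19.55 - 2 = 17.55

17.55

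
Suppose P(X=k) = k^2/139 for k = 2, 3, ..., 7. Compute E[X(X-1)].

E[X(X-1)] = Σ x(x-1)·P(X=x)
 = 2·4/139 + 6·9/139 + 12·16/139 + 20·25/139 + 30·36/139 + 42·49/139
 = 8/139 + 54/139 + 192/139 + 500/139 + 1080/139 + 2058/139
 = 28

28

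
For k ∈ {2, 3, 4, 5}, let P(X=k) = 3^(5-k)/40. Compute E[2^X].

E[2^X] = Σ 2^x·P(X=x)
 = 4·27/40 + 8·9/40 + 16·3/40 + 32·1/40
 = 27/10 + 9/5 + 6/5 + 4/5
 = 13/2

6.5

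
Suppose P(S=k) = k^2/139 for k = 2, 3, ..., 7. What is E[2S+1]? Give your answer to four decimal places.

E[2S+1] = Σ (2s+1)·P(S=s)
 = 5·4/139 + 7·9/139 + 9·16/139 + 11·25/139 + 13·36/139 + 15·49/139
 = 20/139 + 63/139 + 144/139 + 275/139 + 468/139 + 735/139
 = 1705/139

12.2662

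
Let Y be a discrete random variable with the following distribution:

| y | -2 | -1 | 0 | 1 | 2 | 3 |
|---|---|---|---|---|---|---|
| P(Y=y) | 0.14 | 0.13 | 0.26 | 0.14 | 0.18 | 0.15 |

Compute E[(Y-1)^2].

E[(Y-1)^2] = Σ (y-1)^2·P(Y=y)
 = 9·0.14 + 4·0.13 + 1·0.26 + 0·0.14 + 1·0.18 + 4·0.15
 = 1.26 + 0.52 + 0.26 + 0 + 0.18 + 0.6
 = 2.82

2.82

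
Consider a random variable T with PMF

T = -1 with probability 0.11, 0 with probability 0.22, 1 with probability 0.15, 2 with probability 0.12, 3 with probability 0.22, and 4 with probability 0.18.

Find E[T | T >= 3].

P(T >= 3) = 0.22 + 0.18 = 0.4.
E[T | T >= 3] = [3·0.22 + 4·0.18] / 0.4
 = 1.38 / 0.4
 = 69/20

3.45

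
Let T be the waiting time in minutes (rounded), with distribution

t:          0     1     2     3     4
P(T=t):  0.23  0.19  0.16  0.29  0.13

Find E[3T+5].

E[3T+5] = Σ (3t+5)·P(T=t)
 = 5·0.23 + 8·0.19 + 11·0.16 + 14·0.29 + 17·0.13
 = 1.15 + 1.52 + 1.76 + 4.06 + 2.21
 = 10.7

10.7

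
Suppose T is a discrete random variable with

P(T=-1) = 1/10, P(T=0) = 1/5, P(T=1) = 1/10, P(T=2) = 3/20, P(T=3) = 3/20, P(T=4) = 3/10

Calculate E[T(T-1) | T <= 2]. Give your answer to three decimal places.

P(T <= 2) = 1/10 + 1/5 + 1/10 + 3/20 = 11/20.
E[T(T-1) | T <= 2] = [2·1/10 + 0·1/5 + 0·1/10 + 2·3/20] / (11/20)
 = 1/2 / (11/20)
 = 10/11

0.909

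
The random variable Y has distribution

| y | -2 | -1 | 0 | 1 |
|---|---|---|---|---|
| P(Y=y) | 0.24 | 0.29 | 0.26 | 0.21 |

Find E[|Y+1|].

0.92

E[|Y+1|] = Σ |y+1|·P(Y=y)
 = 1·0.24 + 0·0.29 + 1·0.26 + 2·0.21
 = 0.24 + 0 + 0.26 + 0.42
 = 0.92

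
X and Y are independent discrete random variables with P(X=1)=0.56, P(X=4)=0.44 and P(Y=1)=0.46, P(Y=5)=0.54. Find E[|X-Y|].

2.0544

E[|X-Y|] = Σ_x Σ_y |x-y| · P(X=x)P(Y=y)
 = 0·0.2576 + 4·0.3024 + 3·0.2024 + 1·0.2376
 = 0 + 1.2096 + 0.6072 + 0.2376
 = 2.0544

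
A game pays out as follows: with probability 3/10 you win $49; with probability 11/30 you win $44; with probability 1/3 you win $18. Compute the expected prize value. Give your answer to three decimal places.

E[payout] = 49·3/10 + 44·11/30 + 18·1/3
 = 147/10 + 242/15 + 6
 = 221/6

36.833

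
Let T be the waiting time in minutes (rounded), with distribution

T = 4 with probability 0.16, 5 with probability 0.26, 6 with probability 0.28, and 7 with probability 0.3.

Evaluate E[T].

5.72

E[T] = Σ t·P(T=t)
 = 4·0.16 + 5·0.26 + 6·0.28 + 7·0.3
 = 0.64 + 1.3 + 1.68 + 2.1
 = 5.72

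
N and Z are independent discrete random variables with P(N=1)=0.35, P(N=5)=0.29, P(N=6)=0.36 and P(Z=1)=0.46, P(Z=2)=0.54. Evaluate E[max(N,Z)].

E[max(N,Z)] = Σ_n Σ_z max(n,z) · P(N=n)P(Z=z)
 = 1·0.161 + 2·0.189 + 5·0.1334 + 5·0.1566 + 6·0.1656 + 6·0.1944
 = 0.161 + 0.378 + 0.667 + 0.783 + 0.9936 + 1.1664
 = 4.149

4.149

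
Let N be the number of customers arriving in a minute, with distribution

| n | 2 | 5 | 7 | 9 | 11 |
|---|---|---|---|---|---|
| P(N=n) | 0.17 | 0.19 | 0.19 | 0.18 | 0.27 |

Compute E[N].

7.21

E[N] = Σ n·P(N=n)
 = 2·0.17 + 5·0.19 + 7·0.19 + 9·0.18 + 11·0.27
 = 0.34 + 0.95 + 1.33 + 1.62 + 2.97
 = 7.21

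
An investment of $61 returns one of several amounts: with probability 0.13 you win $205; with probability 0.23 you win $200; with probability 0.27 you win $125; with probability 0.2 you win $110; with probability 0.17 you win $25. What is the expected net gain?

71.65

E[payout] = 205·0.13 + 200·0.23 + 125·0.27 + 110·0.2 + 25·0.17
 = 26.65 + 46 + 33.75 + 22 + 4.25
 = 132.65
Net = 132.65 - 61 = 71.65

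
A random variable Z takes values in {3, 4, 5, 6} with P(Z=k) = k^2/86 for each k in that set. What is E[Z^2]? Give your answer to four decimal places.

E[Z^2] = Σ z^2·P(Z=z)
 = 9·9/86 + 16·8/43 + 25·25/86 + 36·18/43
 = 81/86 + 128/43 + 625/86 + 648/43
 = 1129/43

26.2558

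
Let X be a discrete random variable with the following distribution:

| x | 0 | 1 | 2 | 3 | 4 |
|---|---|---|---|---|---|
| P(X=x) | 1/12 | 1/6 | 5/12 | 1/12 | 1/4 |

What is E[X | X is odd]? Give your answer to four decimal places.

P(X is odd) = 1/6 + 1/12 = 1/4.
E[X | X is odd] = [1·1/6 + 3·1/12] / (1/4)
 = 5/12 / (1/4)
 = 5/3

1.6667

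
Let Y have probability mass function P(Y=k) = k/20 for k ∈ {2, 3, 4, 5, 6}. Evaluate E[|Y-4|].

E[|Y-4|] = Σ |y-4|·P(Y=y)
 = 2·1/10 + 1·3/20 + 0·1/5 + 1·1/4 + 2·3/10
 = 1/5 + 3/20 + 0 + 1/4 + 3/5
 = 6/5

1.2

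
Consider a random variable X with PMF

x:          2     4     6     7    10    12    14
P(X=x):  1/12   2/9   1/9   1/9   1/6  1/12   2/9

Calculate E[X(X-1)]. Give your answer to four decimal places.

E[X(X-1)] = Σ x(x-1)·P(X=x)
 = 2·1/12 + 12·2/9 + 30·1/9 + 42·1/9 + 90·1/6 + 132·1/12 + 182·2/9
 = 1/6 + 8/3 + 10/3 + 14/3 + 15 + 11 + 364/9
 = 1391/18

77.2778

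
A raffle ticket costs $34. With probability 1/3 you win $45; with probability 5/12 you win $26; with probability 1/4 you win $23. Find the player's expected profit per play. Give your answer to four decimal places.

-2.4167

E[payout] = 45·1/3 + 26·5/12 + 23·1/4
 = 15 + 65/6 + 23/4
 = 379/12
Net = 379/12 - 34 = -29/12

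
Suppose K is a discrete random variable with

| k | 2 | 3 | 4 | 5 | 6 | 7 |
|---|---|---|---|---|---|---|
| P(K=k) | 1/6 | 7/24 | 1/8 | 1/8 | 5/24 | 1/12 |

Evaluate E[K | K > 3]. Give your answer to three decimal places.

5.462

P(K > 3) = 1/8 + 1/8 + 5/24 + 1/12 = 13/24.
E[K | K > 3] = [4·1/8 + 5·1/8 + 6·5/24 + 7·1/12] / (13/24)
 = 71/24 / (13/24)
 = 71/13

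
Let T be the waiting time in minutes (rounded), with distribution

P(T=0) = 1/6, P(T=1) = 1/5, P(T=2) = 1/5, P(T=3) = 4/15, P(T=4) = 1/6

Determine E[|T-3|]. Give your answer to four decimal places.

1.2667

E[|T-3|] = Σ |t-3|·P(T=t)
 = 3·1/6 + 2·1/5 + 1·1/5 + 0·4/15 + 1·1/6
 = 1/2 + 2/5 + 1/5 + 0 + 1/6
 = 19/15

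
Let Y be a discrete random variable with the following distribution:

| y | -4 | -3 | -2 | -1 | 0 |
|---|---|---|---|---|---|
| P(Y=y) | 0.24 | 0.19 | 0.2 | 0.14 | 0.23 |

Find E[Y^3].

E[Y^3] = Σ y^3·P(Y=y)
 = (-64)·0.24 + (-27)·0.19 + (-8)·0.2 + (-1)·0.14 + 0·0.23
 = (-15.36) + (-5.13) + (-1.6) + (-0.14) + 0
 = -22.23

-22.23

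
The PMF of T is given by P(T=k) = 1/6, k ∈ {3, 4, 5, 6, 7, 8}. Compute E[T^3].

E[T^3] = Σ t^3·P(T=t)
 = 27·1/6 + 64·1/6 + 125·1/6 + 216·1/6 + 343·1/6 + 512·1/6
 = 9/2 + 32/3 + 125/6 + 36 + 343/6 + 256/3
 = 429/2

214.5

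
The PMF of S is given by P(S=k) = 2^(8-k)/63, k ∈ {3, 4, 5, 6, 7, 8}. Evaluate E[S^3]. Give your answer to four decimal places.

E[S^3] = Σ s^3·P(S=s)
 = 27·32/63 + 64·16/63 + 125·8/63 + 216·4/63 + 343·2/63 + 512·1/63
 = 96/7 + 1024/63 + 1000/63 + 96/7 + 98/9 + 512/63
 = 550/7

78.5714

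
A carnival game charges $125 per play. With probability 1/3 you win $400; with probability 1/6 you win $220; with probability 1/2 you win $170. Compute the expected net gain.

E[payout] = 400·1/3 + 220·1/6 + 170·1/2
 = 400/3 + 110/3 + 85
 = 255
Net = 255 - 125 = 130

130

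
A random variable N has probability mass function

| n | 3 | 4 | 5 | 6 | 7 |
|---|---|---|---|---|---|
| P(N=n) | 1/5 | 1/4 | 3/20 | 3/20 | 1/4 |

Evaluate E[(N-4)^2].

E[(N-4)^2] = Σ (n-4)^2·P(N=n)
 = 1·1/5 + 0·1/4 + 1·3/20 + 4·3/20 + 9·1/4
 = 1/5 + 0 + 3/20 + 3/5 + 9/4
 = 16/5

3.2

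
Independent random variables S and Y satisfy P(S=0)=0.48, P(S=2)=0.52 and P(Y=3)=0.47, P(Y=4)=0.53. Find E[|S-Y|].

2.49

E[|S-Y|] = Σ_s Σ_y |s-y| · P(S=s)P(Y=y)
 = 3·0.2256 + 4·0.2544 + 1·0.2444 + 2·0.2756
 = 0.6768 + 1.0176 + 0.2444 + 0.5512
 = 2.49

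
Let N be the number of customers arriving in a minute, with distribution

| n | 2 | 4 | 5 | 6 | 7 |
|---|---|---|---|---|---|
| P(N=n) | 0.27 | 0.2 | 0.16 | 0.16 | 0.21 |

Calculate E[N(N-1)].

E[N(N-1)] = Σ n(n-1)·P(N=n)
 = 2·0.27 + 12·0.2 + 20·0.16 + 30·0.16 + 42·0.21
 = 0.54 + 2.4 + 3.2 + 4.8 + 8.82
 = 19.76

19.76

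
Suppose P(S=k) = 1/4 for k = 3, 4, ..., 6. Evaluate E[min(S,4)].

3.75

E[min(S,4)] = Σ min(s,4)·P(S=s)
 = 3·1/4 + 4·1/4 + 4·1/4 + 4·1/4
 = 3/4 + 1 + 1 + 1
 = 15/4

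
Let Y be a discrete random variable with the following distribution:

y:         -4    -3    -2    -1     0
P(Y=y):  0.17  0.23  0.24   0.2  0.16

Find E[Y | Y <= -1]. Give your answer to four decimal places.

-2.4405

P(Y <= -1) = 0.17 + 0.23 + 0.24 + 0.2 = 0.84.
E[Y | Y <= -1] = [(-4)·0.17 + (-3)·0.23 + (-2)·0.24 + (-1)·0.2] / 0.84
 = -2.05 / 0.84
 = -205/84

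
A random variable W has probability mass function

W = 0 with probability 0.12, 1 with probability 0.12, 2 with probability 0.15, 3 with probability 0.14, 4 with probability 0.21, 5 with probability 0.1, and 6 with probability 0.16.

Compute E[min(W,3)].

E[min(W,3)] = Σ min(w,3)·P(W=w)
 = 0·0.12 + 1·0.12 + 2·0.15 + 3·0.14 + 3·0.21 + 3·0.1 + 3·0.16
 = 0 + 0.12 + 0.3 + 0.42 + 0.63 + 0.3 + 0.48
 = 2.25

2.25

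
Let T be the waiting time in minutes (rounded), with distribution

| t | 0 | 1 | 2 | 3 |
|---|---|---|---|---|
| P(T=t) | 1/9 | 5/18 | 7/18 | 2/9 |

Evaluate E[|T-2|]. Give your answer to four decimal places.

E[|T-2|] = Σ |t-2|·P(T=t)
 = 2·1/9 + 1·5/18 + 0·7/18 + 1·2/9
 = 2/9 + 5/18 + 0 + 2/9
 = 13/18

0.7222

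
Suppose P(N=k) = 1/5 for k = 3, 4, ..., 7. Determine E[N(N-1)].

E[N(N-1)] = Σ n(n-1)·P(N=n)
 = 6·1/5 + 12·1/5 + 20·1/5 + 30·1/5 + 42·1/5
 = 6/5 + 12/5 + 4 + 6 + 42/5
 = 22

22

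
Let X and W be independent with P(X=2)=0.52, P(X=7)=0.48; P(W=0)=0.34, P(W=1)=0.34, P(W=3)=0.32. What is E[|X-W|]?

E[|X-W|] = Σ_x Σ_w |x-w| · P(X=x)P(W=w)
 = 2·0.1768 + 1·0.1768 + 1·0.1664 + 7·0.1632 + 6·0.1632 + 4·0.1536
 = 0.3536 + 0.1768 + 0.1664 + 1.1424 + 0.9792 + 0.6144
 = 3.4328

3.4328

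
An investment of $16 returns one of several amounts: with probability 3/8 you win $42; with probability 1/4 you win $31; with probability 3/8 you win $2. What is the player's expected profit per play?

E[payout] = 42·3/8 + 31·1/4 + 2·3/8
 = 63/4 + 31/4 + 3/4
 = 97/4
Net = 97/4 - 16 = 33/4

8.25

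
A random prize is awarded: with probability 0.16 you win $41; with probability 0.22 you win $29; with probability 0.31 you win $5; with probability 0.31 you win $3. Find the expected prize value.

E[payout] = 41·0.16 + 29·0.22 + 5·0.31 + 3·0.31
 = 6.56 + 6.38 + 1.55 + 0.93
 = 15.42

15.42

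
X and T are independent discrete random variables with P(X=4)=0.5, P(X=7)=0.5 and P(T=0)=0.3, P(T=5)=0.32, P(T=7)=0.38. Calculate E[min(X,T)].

E[min(X,T)] = Σ_x Σ_t min(x,t) · P(X=x)P(T=t)
 = 0·0.15 + 4·0.16 + 4·0.19 + 0·0.15 + 5·0.16 + 7·0.19
 = 0 + 0.64 + 0.76 + 0 + 0.8 + 1.33
 = 3.53

3.53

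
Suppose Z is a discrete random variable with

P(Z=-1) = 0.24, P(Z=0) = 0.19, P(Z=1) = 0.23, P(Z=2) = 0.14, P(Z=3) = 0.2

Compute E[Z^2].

2.83

E[Z^2] = Σ z^2·P(Z=z)
 = 1·0.24 + 0·0.19 + 1·0.23 + 4·0.14 + 9·0.2
 = 0.24 + 0 + 0.23 + 0.56 + 1.8
 = 2.83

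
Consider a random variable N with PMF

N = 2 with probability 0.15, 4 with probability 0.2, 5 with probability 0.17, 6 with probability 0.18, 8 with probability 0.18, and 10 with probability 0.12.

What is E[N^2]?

38.05

E[N^2] = Σ n^2·P(N=n)
 = 4·0.15 + 16·0.2 + 25·0.17 + 36·0.18 + 64·0.18 + 100·0.12
 = 0.6 + 3.2 + 4.25 + 6.48 + 11.52 + 12
 = 38.05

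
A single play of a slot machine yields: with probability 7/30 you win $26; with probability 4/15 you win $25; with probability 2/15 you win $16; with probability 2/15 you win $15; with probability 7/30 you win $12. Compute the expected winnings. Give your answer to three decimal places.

E[payout] = 26·7/30 + 25·4/15 + 16·2/15 + 15·2/15 + 12·7/30
 = 91/15 + 20/3 + 32/15 + 2 + 14/5
 = 59/3

19.667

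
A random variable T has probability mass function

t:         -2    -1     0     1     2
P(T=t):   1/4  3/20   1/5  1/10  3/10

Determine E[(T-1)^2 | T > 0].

0.75

P(T > 0) = 1/10 + 3/10 = 2/5.
E[(T-1)^2 | T > 0] = [0·1/10 + 1·3/10] / (2/5)
 = 3/10 / (2/5)
 = 3/4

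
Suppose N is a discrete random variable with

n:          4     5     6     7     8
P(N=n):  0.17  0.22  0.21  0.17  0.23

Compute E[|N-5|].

1.41

E[|N-5|] = Σ |n-5|·P(N=n)
 = 1·0.17 + 0·0.22 + 1·0.21 + 2·0.17 + 3·0.23
 = 0.17 + 0 + 0.21 + 0.34 + 0.69
 = 1.41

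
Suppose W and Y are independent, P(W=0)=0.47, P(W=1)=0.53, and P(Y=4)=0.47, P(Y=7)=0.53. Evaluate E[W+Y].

E[W+Y] = Σ_w Σ_y (w+y) · P(W=w)P(Y=y)
 = 4·0.2209 + 7·0.2491 + 5·0.2491 + 8·0.2809
 = 0.8836 + 1.7437 + 1.2455 + 2.2472
 = 6.12

6.12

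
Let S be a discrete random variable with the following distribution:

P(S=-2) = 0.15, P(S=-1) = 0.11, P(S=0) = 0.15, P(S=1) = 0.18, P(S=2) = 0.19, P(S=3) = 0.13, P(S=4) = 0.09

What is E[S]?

0.9

E[S] = Σ s·P(S=s)
 = (-2)·0.15 + (-1)·0.11 + 0·0.15 + 1·0.18 + 2·0.19 + 3·0.13 + 4·0.09
 = (-0.3) + (-0.11) + 0 + 0.18 + 0.38 + 0.39 + 0.36
 = 0.9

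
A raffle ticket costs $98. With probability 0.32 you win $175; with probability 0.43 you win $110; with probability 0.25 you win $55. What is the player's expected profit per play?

19.05

E[payout] = 175·0.32 + 110·0.43 + 55·0.25
 = 56 + 47.3 + 13.75
 = 117.05
Net = 117.05 - 98 = 19.05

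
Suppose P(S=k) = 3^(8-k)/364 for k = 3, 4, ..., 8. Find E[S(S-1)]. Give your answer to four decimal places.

9.4011

E[S(S-1)] = Σ s(s-1)·P(S=s)
 = 6·243/364 + 12·81/364 + 20·27/364 + 30·9/364 + 42·3/364 + 56·1/364
 = 729/182 + 243/91 + 135/91 + 135/182 + 9/26 + 2/13
 = 1711/182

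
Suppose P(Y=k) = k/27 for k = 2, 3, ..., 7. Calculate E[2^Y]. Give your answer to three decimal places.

56.889

E[2^Y] = Σ 2^y·P(Y=y)
 = 4·2/27 + 8·1/9 + 16·4/27 + 32·5/27 + 64·2/9 + 128·7/27
 = 8/27 + 8/9 + 64/27 + 160/27 + 128/9 + 896/27
 = 512/9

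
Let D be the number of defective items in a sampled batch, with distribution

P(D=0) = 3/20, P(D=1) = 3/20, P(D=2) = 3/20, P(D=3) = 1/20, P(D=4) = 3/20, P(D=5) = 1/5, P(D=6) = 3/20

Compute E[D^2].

E[D^2] = Σ d^2·P(D=d)
 = 0·3/20 + 1·3/20 + 4·3/20 + 9·1/20 + 16·3/20 + 25·1/5 + 36·3/20
 = 0 + 3/20 + 3/5 + 9/20 + 12/5 + 5 + 27/5
 = 14

14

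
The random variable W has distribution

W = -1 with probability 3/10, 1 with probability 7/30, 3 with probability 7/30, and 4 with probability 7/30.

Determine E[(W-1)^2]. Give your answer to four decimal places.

4.2333

E[(W-1)^2] = Σ (w-1)^2·P(W=w)
 = 4·3/10 + 0·7/30 + 4·7/30 + 9·7/30
 = 6/5 + 0 + 14/15 + 21/10
 = 127/30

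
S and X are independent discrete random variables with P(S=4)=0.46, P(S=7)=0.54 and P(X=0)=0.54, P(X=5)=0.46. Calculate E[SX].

12.926

E[SX] = Σ_s Σ_x sx · P(S=s)P(X=x)
 = 0·0.2484 + 20·0.2116 + 0·0.2916 + 35·0.2484
 = 0 + 4.232 + 0 + 8.694
 = 12.926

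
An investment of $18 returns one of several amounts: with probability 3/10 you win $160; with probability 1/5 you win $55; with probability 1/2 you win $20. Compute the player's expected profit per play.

E[payout] = 160·3/10 + 55·1/5 + 20·1/2
 = 48 + 11 + 10
 = 69
Net = 69 - 18 = 51

51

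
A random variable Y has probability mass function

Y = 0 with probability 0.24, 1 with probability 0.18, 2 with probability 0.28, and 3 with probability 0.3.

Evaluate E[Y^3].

E[Y^3] = Σ y^3·P(Y=y)
 = 0·0.24 + 1·0.18 + 8·0.28 + 27·0.3
 = 0 + 0.18 + 2.24 + 8.1
 = 10.52

10.52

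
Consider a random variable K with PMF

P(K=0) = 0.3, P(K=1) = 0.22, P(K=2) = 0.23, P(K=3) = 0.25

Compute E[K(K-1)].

1.96

E[K(K-1)] = Σ k(k-1)·P(K=k)
 = 0·0.3 + 0·0.22 + 2·0.23 + 6·0.25
 = 0 + 0 + 0.46 + 1.5
 = 1.96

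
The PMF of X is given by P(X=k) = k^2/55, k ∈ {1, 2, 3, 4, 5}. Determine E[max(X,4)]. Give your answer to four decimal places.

E[max(X,4)] = Σ max(x,4)·P(X=x)
 = 4·1/55 + 4·4/55 + 4·9/55 + 4·16/55 + 5·5/11
 = 4/55 + 16/55 + 36/55 + 64/55 + 25/11
 = 49/11

4.4545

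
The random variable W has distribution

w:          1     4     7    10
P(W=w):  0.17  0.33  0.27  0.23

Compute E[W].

5.68

E[W] = Σ w·P(W=w)
 = 1·0.17 + 4·0.33 + 7·0.27 + 10·0.23
 = 0.17 + 1.32 + 1.89 + 2.3
 = 5.68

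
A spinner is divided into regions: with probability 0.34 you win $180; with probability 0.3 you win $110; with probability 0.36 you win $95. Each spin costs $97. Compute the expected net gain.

E[payout] = 180·0.34 + 110·0.3 + 95·0.36
 = 61.2 + 33 + 34.2
 = 128.4
Net = 128.4 - 97 = 31.4

31.4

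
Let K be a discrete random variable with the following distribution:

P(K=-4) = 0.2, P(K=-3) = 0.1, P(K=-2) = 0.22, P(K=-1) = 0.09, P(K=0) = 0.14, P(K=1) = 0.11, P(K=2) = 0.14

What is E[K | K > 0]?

1.56

P(K > 0) = 0.11 + 0.14 = 0.25.
E[K | K > 0] = [1·0.11 + 2·0.14] / 0.25
 = 0.39 / 0.25
 = 39/25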